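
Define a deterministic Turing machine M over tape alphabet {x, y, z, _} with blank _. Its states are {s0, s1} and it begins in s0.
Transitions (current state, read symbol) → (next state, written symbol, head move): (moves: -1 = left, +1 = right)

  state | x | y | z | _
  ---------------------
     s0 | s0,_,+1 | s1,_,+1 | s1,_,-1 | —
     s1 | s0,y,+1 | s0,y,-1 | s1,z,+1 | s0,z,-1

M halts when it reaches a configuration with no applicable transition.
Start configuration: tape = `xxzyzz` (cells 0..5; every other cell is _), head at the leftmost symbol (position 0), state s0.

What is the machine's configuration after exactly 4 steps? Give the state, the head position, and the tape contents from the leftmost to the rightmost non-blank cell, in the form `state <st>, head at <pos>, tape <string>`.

state s0, head at 0, tape z_yzz

state=s0 head=0 tape=[x]xzyzz   (s0,x)→(s0,_,+1)
state=s0 head=1 tape=_[x]zyzz   (s0,x)→(s0,_,+1)
state=s0 head=2 tape=__[z]yzz   (s0,z)→(s1,_,-1)
state=s1 head=1 tape=_[_]_yzz   (s1,_)→(s0,z,-1)
state=s0 head=0 tape=[_]z_yzz
After 4 steps: state s0, head at 0, tape z_yzz.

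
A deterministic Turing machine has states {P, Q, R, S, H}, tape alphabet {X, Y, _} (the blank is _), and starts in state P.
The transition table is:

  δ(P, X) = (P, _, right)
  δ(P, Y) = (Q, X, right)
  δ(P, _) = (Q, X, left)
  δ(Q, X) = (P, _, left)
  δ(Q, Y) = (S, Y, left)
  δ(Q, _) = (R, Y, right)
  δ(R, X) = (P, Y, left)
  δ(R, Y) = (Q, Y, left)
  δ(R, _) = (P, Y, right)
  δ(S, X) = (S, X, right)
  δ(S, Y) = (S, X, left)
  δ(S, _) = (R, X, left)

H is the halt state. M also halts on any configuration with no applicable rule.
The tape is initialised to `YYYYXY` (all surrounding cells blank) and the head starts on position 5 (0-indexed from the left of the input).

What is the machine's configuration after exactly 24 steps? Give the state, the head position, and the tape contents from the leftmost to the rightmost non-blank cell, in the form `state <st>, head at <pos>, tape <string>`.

state S, head at 9, tape YYYYXXX_XY

P | YYYYX[Y]____   read Y → write X, move right, go to Q
Q | YYYYXX[_]___   read _ → write Y, move right, go to R
R | YYYYXXY[_]__   read _ → write Y, move right, go to P
P | YYYYXXYY[_]_   read _ → write X, move left, go to Q
Q | YYYYXXY[Y]X_   read Y → write Y, move left, go to S
S | YYYYXX[Y]YX_   read Y → write X, move left, go to S
S | YYYYX[X]XYX_   read X → write X, move right, go to S
S | YYYYXX[X]YX_   read X → write X, move right, go to S
S | YYYYXXX[Y]X_   read Y → write X, move left, go to S
S | YYYYXX[X]XX_   read X → write X, move right, go to S
S | YYYYXXX[X]X_   read X → write X, move right, go to S
S | YYYYXXXX[X]_   read X → write X, move right, go to S
S | YYYYXXXXX[_]   read _ → write X, move left, go to R
R | YYYYXXXX[X]X   read X → write Y, move left, go to P
P | YYYYXXX[X]YX   read X → write _, move right, go to P
P | YYYYXXX_[Y]X   read Y → write X, move right, go to Q
Q | YYYYXXX_X[X]   read X → write _, move left, go to P
P | YYYYXXX_[X]_   read X → write _, move right, go to P
P | YYYYXXX__[_]   read _ → write X, move left, go to Q
Q | YYYYXXX_[_]X   read _ → write Y, move right, go to R
R | YYYYXXX_Y[X]   read X → write Y, move left, go to P
P | YYYYXXX_[Y]Y   read Y → write X, move right, go to Q
Q | YYYYXXX_X[Y]   read Y → write Y, move left, go to S
S | YYYYXXX_[X]Y   read X → write X, move right, go to S
S | YYYYXXX_X[Y]
After 24 steps: state S, head at 9, tape YYYYXXX_XY.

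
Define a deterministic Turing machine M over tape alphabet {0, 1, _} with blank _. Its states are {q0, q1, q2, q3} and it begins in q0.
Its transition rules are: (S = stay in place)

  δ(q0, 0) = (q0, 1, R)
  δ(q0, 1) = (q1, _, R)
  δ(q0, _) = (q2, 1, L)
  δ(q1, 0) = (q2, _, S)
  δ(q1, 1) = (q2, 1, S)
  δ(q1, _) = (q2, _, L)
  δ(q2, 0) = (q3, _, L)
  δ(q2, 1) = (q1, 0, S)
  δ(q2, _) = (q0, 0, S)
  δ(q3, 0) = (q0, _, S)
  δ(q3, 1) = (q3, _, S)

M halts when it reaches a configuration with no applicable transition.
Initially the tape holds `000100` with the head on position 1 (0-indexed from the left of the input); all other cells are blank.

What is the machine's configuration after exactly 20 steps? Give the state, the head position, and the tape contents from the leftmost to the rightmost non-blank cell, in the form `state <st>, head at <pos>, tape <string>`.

state=q0 head=1 tape=0[0]0100__   (q0,0)→(q0,1,R)
state=q0 head=2 tape=01[0]100__   (q0,0)→(q0,1,R)
state=q0 head=3 tape=011[1]00__   (q0,1)→(q1,_,R)
state=q1 head=4 tape=011_[0]0__   (q1,0)→(q2,_,S)
state=q2 head=4 tape=011_[_]0__   (q2,_)→(q0,0,S)
state=q0 head=4 tape=011_[0]0__   (q0,0)→(q0,1,R)
state=q0 head=5 tape=011_1[0]__   (q0,0)→(q0,1,R)
state=q0 head=6 tape=011_11[_]_   (q0,_)→(q2,1,L)
state=q2 head=5 tape=011_1[1]1_   (q2,1)→(q1,0,S)
state=q1 head=5 tape=011_1[0]1_   (q1,0)→(q2,_,S)
state=q2 head=5 tape=011_1[_]1_   (q2,_)→(q0,0,S)
state=q0 head=5 tape=011_1[0]1_   (q0,0)→(q0,1,R)
state=q0 head=6 tape=011_11[1]_   (q0,1)→(q1,_,R)
state=q1 head=7 tape=011_11_[_]   (q1,_)→(q2,_,L)
state=q2 head=6 tape=011_11[_]_   (q2,_)→(q0,0,S)
state=q0 head=6 tape=011_11[0]_   (q0,0)→(q0,1,R)
state=q0 head=7 tape=011_111[_]   (q0,_)→(q2,1,L)
state=q2 head=6 tape=011_11[1]1   (q2,1)→(q1,0,S)
state=q1 head=6 tape=011_11[0]1   (q1,0)→(q2,_,S)
state=q2 head=6 tape=011_11[_]1   (q2,_)→(q0,0,S)
state=q0 head=6 tape=011_11[0]1
After 20 steps: state q0, head at 6, tape 011_1101.

state q0, head at 6, tape 011_1101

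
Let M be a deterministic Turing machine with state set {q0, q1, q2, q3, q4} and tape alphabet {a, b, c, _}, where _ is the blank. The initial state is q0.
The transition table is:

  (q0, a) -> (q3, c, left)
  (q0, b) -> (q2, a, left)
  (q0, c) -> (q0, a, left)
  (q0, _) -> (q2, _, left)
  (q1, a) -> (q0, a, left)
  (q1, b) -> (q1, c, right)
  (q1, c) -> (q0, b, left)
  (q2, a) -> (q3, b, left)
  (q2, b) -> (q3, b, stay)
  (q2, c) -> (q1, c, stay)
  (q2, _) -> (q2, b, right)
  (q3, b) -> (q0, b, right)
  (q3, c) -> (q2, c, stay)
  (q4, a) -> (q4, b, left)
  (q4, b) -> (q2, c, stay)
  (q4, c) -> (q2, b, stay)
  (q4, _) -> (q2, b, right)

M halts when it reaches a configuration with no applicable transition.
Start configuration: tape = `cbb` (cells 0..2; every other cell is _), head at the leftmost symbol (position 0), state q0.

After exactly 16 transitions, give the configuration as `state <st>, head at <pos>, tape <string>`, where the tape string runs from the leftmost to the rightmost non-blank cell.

state q3, head at -2, tape bcabb

q0 | __[c]bb   read c → write a, move left, go to q0
q0 | _[_]abb   read _ → write _, move left, go to q2
q2 | [_]_abb   read _ → write b, move right, go to q2
q2 | b[_]abb   read _ → write b, move right, go to q2
q2 | bb[a]bb   read a → write b, move left, go to q3
q3 | b[b]bbb   read b → write b, move right, go to q0
q0 | bb[b]bb   read b → write a, move left, go to q2
q2 | b[b]abb   read b → write b, move stay, go to q3
q3 | b[b]abb   read b → write b, move right, go to q0
q0 | bb[a]bb   read a → write c, move left, go to q3
q3 | b[b]cbb   read b → write b, move right, go to q0
q0 | bb[c]bb   read c → write a, move left, go to q0
q0 | b[b]abb   read b → write a, move left, go to q2
q2 | [b]aabb   read b → write b, move stay, go to q3
q3 | [b]aabb   read b → write b, move right, go to q0
q0 | b[a]abb   read a → write c, move left, go to q3
q3 | [b]cabb
After 16 steps: state q3, head at -2, tape bcabb.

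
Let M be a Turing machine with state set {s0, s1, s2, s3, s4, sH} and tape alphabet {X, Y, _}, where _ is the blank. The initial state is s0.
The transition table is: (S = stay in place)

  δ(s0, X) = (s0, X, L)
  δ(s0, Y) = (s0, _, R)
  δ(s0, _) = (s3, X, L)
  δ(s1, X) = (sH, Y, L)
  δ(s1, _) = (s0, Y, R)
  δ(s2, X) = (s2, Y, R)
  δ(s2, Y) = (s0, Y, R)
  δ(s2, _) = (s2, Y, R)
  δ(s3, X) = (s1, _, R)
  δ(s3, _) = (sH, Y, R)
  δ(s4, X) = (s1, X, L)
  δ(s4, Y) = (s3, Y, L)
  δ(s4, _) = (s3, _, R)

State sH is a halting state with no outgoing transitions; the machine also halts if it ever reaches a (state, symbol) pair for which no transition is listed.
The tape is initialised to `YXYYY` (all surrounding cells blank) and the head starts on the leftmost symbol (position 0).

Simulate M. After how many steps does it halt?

state=s0 head=0 tape=_[Y]XYYY   (s0,Y)→(s0,_,R)
state=s0 head=1 tape=__[X]YYY   (s0,X)→(s0,X,L)
state=s0 head=0 tape=_[_]XYYY   (s0,_)→(s3,X,L)
state=s3 head=-1 tape=[_]XXYYY   (s3,_)→(sH,Y,R)
state=sH head=0 tape=Y[X]XYYY
M halts after 4 transitions.

4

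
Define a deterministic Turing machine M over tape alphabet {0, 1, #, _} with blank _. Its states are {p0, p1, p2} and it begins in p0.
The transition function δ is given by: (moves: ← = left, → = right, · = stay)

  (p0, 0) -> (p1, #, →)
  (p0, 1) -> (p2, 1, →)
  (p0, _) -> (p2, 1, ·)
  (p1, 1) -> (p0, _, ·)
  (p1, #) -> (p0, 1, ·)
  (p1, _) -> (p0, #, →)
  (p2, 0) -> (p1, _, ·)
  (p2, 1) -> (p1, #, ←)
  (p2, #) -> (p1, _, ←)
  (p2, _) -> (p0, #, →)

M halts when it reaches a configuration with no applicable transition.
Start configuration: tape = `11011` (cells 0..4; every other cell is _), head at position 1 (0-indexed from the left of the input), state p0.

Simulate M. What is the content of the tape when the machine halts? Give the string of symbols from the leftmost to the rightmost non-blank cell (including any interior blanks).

p0 | _1[1]011   read 1 → write 1, move →, go to p2
p2 | _11[0]11   read 0 → write _, move ·, go to p1
p1 | _11[_]11   read _ → write #, move →, go to p0
p0 | _11#[1]1   read 1 → write 1, move →, go to p2
p2 | _11#1[1]   read 1 → write #, move ←, go to p1
p1 | _11#[1]#   read 1 → write _, move ·, go to p0
p0 | _11#[_]#   read _ → write 1, move ·, go to p2
p2 | _11#[1]#   read 1 → write #, move ←, go to p1
p1 | _11[#]##   read # → write 1, move ·, go to p0
p0 | _11[1]##   read 1 → write 1, move →, go to p2
p2 | _111[#]#   read # → write _, move ←, go to p1
p1 | _11[1]_#   read 1 → write _, move ·, go to p0
p0 | _11[_]_#   read _ → write 1, move ·, go to p2
p2 | _11[1]_#   read 1 → write #, move ←, go to p1
p1 | _1[1]#_#   read 1 → write _, move ·, go to p0
p0 | _1[_]#_#   read _ → write 1, move ·, go to p2
p2 | _1[1]#_#   read 1 → write #, move ←, go to p1
p1 | _[1]##_#   read 1 → write _, move ·, go to p0
p0 | _[_]##_#   read _ → write 1, move ·, go to p2
p2 | _[1]##_#   read 1 → write #, move ←, go to p1
p1 | [_]###_#   read _ → write #, move →, go to p0
p0 | #[#]##_#
The non-blank tape span at halt is ####_#.

####_#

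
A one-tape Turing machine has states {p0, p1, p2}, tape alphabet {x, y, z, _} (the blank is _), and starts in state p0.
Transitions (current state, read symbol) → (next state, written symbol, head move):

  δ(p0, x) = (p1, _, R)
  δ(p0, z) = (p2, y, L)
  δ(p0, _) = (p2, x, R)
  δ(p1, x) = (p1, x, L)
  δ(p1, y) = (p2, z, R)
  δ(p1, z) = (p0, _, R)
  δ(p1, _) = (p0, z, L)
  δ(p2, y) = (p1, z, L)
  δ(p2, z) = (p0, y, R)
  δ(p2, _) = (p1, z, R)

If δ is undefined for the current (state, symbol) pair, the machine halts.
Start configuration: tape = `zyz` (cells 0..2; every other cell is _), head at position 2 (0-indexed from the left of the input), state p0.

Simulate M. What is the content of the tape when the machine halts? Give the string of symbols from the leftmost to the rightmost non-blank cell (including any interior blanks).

p0 | zy[z]__   read z → write y, move L, go to p2
p2 | z[y]y__   read y → write z, move L, go to p1
p1 | [z]zy__   read z → write _, move R, go to p0
p0 | _[z]y__   read z → write y, move L, go to p2
p2 | [_]yy__   read _ → write z, move R, go to p1
p1 | z[y]y__   read y → write z, move R, go to p2
p2 | zz[y]__   read y → write z, move L, go to p1
p1 | z[z]z__   read z → write _, move R, go to p0
p0 | z_[z]__   read z → write y, move L, go to p2
p2 | z[_]y__   read _ → write z, move R, go to p1
p1 | zz[y]__   read y → write z, move R, go to p2
p2 | zzz[_]_   read _ → write z, move R, go to p1
p1 | zzzz[_]   read _ → write z, move L, go to p0
p0 | zzz[z]z   read z → write y, move L, go to p2
p2 | zz[z]yz   read z → write y, move R, go to p0
p0 | zzy[y]z
The non-blank tape span at halt is zzyyz.

zzyyz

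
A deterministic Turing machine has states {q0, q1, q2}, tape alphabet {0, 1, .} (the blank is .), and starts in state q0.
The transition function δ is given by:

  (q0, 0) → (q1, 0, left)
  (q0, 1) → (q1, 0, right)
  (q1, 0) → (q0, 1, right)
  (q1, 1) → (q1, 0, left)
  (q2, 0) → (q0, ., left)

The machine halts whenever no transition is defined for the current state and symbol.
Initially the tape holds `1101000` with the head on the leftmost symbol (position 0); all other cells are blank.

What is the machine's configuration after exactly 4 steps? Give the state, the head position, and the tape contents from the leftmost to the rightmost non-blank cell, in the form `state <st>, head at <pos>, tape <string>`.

state=q0 head=0 tape=[1]101000   (q0,1)→(q1,0,right)
state=q1 head=1 tape=0[1]01000   (q1,1)→(q1,0,left)
state=q1 head=0 tape=[0]001000   (q1,0)→(q0,1,right)
state=q0 head=1 tape=1[0]01000   (q0,0)→(q1,0,left)
state=q1 head=0 tape=[1]001000
After 4 steps: state q1, head at 0, tape 1001000.

state q1, head at 0, tape 1001000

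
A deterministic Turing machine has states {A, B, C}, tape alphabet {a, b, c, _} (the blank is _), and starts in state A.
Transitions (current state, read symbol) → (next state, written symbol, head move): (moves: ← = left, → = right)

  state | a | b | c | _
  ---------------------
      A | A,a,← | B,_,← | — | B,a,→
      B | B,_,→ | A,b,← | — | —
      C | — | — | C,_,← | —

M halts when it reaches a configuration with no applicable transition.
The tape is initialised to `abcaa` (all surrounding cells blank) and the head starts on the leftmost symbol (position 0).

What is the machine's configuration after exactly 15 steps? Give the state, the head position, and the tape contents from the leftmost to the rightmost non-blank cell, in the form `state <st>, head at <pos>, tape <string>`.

state A, head at -1, tape a_abcaa

state=A head=0 tape=__[a]bcaa   (A,a)→(A,a,←)
state=A head=-1 tape=_[_]abcaa   (A,_)→(B,a,→)
state=B head=0 tape=_a[a]bcaa   (B,a)→(B,_,→)
state=B head=1 tape=_a_[b]caa   (B,b)→(A,b,←)
state=A head=0 tape=_a[_]bcaa   (A,_)→(B,a,→)
state=B head=1 tape=_aa[b]caa   (B,b)→(A,b,←)
state=A head=0 tape=_a[a]bcaa   (A,a)→(A,a,←)
state=A head=-1 tape=_[a]abcaa   (A,a)→(A,a,←)
state=A head=-2 tape=[_]aabcaa   (A,_)→(B,a,→)
state=B head=-1 tape=a[a]abcaa   (B,a)→(B,_,→)
state=B head=0 tape=a_[a]bcaa   (B,a)→(B,_,→)
state=B head=1 tape=a__[b]caa   (B,b)→(A,b,←)
state=A head=0 tape=a_[_]bcaa   (A,_)→(B,a,→)
state=B head=1 tape=a_a[b]caa   (B,b)→(A,b,←)
state=A head=0 tape=a_[a]bcaa   (A,a)→(A,a,←)
state=A head=-1 tape=a[_]abcaa
After 15 steps: state A, head at -1, tape a_abcaa.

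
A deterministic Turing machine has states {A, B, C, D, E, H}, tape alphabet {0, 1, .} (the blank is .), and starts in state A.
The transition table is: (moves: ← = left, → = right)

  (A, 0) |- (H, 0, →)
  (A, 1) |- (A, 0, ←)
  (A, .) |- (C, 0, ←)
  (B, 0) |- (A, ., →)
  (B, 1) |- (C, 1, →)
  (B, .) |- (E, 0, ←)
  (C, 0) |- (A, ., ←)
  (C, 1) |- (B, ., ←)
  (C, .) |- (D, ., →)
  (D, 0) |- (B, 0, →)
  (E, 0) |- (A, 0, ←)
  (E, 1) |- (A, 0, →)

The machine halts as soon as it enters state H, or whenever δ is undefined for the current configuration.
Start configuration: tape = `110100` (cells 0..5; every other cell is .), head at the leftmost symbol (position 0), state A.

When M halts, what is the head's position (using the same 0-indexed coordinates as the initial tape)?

0

state=A head=0 tape=....[1]10100   (A,1)→(A,0,←)
state=A head=-1 tape=...[.]010100   (A,.)→(C,0,←)
state=C head=-2 tape=..[.]0010100   (C,.)→(D,.,→)
state=D head=-1 tape=...[0]010100   (D,0)→(B,0,→)
state=B head=0 tape=...0[0]10100   (B,0)→(A,.,→)
state=A head=1 tape=...0.[1]0100   (A,1)→(A,0,←)
state=A head=0 tape=...0[.]00100   (A,.)→(C,0,←)
state=C head=-1 tape=...[0]000100   (C,0)→(A,.,←)
state=A head=-2 tape=..[.].000100   (A,.)→(C,0,←)
state=C head=-3 tape=.[.]0.000100   (C,.)→(D,.,→)
state=D head=-2 tape=..[0].000100   (D,0)→(B,0,→)
state=B head=-1 tape=..0[.]000100   (B,.)→(E,0,←)
state=E head=-2 tape=..[0]0000100   (E,0)→(A,0,←)
state=A head=-3 tape=.[.]00000100   (A,.)→(C,0,←)
state=C head=-4 tape=[.]000000100   (C,.)→(D,.,→)
state=D head=-3 tape=.[0]00000100   (D,0)→(B,0,→)
state=B head=-2 tape=.0[0]0000100   (B,0)→(A,.,→)
state=A head=-1 tape=.0.[0]000100   (A,0)→(H,0,→)
state=H head=0 tape=.0.0[0]00100
At halt the head is at cell 0.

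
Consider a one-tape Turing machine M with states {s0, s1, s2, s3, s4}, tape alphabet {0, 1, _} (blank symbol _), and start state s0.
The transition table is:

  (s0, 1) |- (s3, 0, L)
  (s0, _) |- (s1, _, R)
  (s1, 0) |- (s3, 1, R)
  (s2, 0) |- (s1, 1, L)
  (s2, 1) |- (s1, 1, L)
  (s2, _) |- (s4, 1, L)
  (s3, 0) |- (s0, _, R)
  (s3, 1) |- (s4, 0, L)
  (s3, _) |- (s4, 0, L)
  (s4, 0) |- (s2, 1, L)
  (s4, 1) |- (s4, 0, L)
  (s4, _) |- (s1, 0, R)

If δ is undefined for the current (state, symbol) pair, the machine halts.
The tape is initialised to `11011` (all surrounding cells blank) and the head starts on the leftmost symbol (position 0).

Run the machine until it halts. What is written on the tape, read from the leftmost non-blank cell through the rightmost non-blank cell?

state=s0 head=0 tape=____[1]1011   (s0,1)→(s3,0,L)
state=s3 head=-1 tape=___[_]01011   (s3,_)→(s4,0,L)
state=s4 head=-2 tape=__[_]001011   (s4,_)→(s1,0,R)
state=s1 head=-1 tape=__0[0]01011   (s1,0)→(s3,1,R)
state=s3 head=0 tape=__01[0]1011   (s3,0)→(s0,_,R)
state=s0 head=1 tape=__01_[1]011   (s0,1)→(s3,0,L)
state=s3 head=0 tape=__01[_]0011   (s3,_)→(s4,0,L)
state=s4 head=-1 tape=__0[1]00011   (s4,1)→(s4,0,L)
state=s4 head=-2 tape=__[0]000011   (s4,0)→(s2,1,L)
state=s2 head=-3 tape=_[_]1000011   (s2,_)→(s4,1,L)
state=s4 head=-4 tape=[_]11000011   (s4,_)→(s1,0,R)
state=s1 head=-3 tape=0[1]1000011
The non-blank tape span at halt is 011000011.

011000011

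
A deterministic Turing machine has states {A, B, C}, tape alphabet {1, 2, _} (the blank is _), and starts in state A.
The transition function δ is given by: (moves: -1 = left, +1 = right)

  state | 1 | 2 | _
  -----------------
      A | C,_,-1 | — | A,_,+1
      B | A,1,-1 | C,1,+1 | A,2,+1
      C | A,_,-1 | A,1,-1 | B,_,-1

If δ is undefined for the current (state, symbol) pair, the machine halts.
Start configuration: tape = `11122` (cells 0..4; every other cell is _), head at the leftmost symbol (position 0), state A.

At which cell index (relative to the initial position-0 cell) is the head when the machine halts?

state=A head=0 tape=__[1]1122   (A,1)→(C,_,-1)
state=C head=-1 tape=_[_]_1122   (C,_)→(B,_,-1)
state=B head=-2 tape=[_]__1122   (B,_)→(A,2,+1)
state=A head=-1 tape=2[_]_1122   (A,_)→(A,_,+1)
state=A head=0 tape=2_[_]1122   (A,_)→(A,_,+1)
state=A head=1 tape=2__[1]122   (A,1)→(C,_,-1)
state=C head=0 tape=2_[_]_122   (C,_)→(B,_,-1)
state=B head=-1 tape=2[_]__122   (B,_)→(A,2,+1)
state=A head=0 tape=22[_]_122   (A,_)→(A,_,+1)
state=A head=1 tape=22_[_]122   (A,_)→(A,_,+1)
state=A head=2 tape=22__[1]22   (A,1)→(C,_,-1)
state=C head=1 tape=22_[_]_22   (C,_)→(B,_,-1)
state=B head=0 tape=22[_]__22   (B,_)→(A,2,+1)
state=A head=1 tape=222[_]_22   (A,_)→(A,_,+1)
state=A head=2 tape=222_[_]22   (A,_)→(A,_,+1)
state=A head=3 tape=222__[2]2
At halt the head is at cell 3.

3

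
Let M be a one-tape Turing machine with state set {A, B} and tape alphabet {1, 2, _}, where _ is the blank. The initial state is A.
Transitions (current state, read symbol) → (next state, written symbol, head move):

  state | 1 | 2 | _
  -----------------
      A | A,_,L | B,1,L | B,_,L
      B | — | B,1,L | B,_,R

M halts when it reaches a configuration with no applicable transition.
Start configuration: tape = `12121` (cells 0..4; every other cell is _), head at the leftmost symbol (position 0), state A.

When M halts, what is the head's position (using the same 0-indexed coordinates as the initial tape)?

A | __[1]2121   read 1 → write _, move L, go to A
A | _[_]_2121   read _ → write _, move L, go to B
B | [_]__2121   read _ → write _, move R, go to B
B | _[_]_2121   read _ → write _, move R, go to B
B | __[_]2121   read _ → write _, move R, go to B
B | ___[2]121   read 2 → write 1, move L, go to B
B | __[_]1121   read _ → write _, move R, go to B
B | ___[1]121
At halt the head is at cell 1.

1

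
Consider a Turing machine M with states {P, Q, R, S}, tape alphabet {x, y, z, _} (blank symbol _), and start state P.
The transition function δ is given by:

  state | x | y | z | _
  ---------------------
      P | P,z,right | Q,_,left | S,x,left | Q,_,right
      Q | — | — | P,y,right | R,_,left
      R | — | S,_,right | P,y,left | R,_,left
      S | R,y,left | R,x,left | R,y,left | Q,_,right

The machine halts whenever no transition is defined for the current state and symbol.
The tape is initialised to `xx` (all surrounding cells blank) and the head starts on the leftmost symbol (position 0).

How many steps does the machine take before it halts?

8

P | _[x]x__   read x → write z, move right, go to P
P | _z[x]__   read x → write z, move right, go to P
P | _zz[_]_   read _ → write _, move right, go to Q
Q | _zz_[_]   read _ → write _, move left, go to R
R | _zz[_]_   read _ → write _, move left, go to R
R | _z[z]__   read z → write y, move left, go to P
P | _[z]y__   read z → write x, move left, go to S
S | [_]xy__   read _ → write _, move right, go to Q
Q | _[x]y__
M halts after 8 transitions.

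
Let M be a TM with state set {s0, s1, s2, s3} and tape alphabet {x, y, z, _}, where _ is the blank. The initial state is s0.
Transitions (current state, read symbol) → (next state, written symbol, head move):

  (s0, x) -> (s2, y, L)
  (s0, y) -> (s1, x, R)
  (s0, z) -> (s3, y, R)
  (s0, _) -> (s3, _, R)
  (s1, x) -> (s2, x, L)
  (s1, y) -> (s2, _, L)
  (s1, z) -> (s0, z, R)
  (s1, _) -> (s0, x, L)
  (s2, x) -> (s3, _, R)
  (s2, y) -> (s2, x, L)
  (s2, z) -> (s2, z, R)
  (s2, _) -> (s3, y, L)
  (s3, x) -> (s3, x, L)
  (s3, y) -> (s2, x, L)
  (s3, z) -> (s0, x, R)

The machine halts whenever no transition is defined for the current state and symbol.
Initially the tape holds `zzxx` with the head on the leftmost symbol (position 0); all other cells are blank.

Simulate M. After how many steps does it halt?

s0 | __[z]zxx   read z → write y, move R, go to s3
s3 | __y[z]xx   read z → write x, move R, go to s0
s0 | __yx[x]x   read x → write y, move L, go to s2
s2 | __y[x]yx   read x → write _, move R, go to s3
s3 | __y_[y]x   read y → write x, move L, go to s2
s2 | __y[_]xx   read _ → write y, move L, go to s3
s3 | __[y]yxx   read y → write x, move L, go to s2
s2 | _[_]xyxx   read _ → write y, move L, go to s3
s3 | [_]yxyxx
M halts after 8 transitions.

8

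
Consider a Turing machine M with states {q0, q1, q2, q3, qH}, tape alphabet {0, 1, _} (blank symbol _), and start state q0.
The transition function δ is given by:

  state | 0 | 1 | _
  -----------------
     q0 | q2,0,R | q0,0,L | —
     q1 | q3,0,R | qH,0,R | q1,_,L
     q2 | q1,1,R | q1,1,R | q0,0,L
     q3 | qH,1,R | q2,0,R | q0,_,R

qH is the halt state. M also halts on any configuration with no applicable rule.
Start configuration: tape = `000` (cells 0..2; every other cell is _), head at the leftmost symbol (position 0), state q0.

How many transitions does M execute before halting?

4

q0 | [0]00__   read 0 → write 0, move R, go to q2
q2 | 0[0]0__   read 0 → write 1, move R, go to q1
q1 | 01[0]__   read 0 → write 0, move R, go to q3
q3 | 010[_]_   read _ → write _, move R, go to q0
q0 | 010_[_]
M halts after 4 transitions.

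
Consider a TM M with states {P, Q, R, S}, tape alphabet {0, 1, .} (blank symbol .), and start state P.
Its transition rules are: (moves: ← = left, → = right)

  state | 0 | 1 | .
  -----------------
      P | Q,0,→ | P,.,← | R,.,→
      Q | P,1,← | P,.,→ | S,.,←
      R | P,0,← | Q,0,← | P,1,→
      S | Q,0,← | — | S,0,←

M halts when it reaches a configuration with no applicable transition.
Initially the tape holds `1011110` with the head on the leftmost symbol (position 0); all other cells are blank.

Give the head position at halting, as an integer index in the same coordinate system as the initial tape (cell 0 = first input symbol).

3

state=P head=0 tape=.[1]011110   (P,1)→(P,.,←)
state=P head=-1 tape=[.].011110   (P,.)→(R,.,→)
state=R head=0 tape=.[.]011110   (R,.)→(P,1,→)
state=P head=1 tape=.1[0]11110   (P,0)→(Q,0,→)
state=Q head=2 tape=.10[1]1110   (Q,1)→(P,.,→)
state=P head=3 tape=.10.[1]110   (P,1)→(P,.,←)
state=P head=2 tape=.10[.].110   (P,.)→(R,.,→)
state=R head=3 tape=.10.[.]110   (R,.)→(P,1,→)
state=P head=4 tape=.10.1[1]10   (P,1)→(P,.,←)
state=P head=3 tape=.10.[1].10   (P,1)→(P,.,←)
state=P head=2 tape=.10[.]..10   (P,.)→(R,.,→)
state=R head=3 tape=.10.[.].10   (R,.)→(P,1,→)
state=P head=4 tape=.10.1[.]10   (P,.)→(R,.,→)
state=R head=5 tape=.10.1.[1]0   (R,1)→(Q,0,←)
state=Q head=4 tape=.10.1[.]00   (Q,.)→(S,.,←)
state=S head=3 tape=.10.[1].00
At halt the head is at cell 3.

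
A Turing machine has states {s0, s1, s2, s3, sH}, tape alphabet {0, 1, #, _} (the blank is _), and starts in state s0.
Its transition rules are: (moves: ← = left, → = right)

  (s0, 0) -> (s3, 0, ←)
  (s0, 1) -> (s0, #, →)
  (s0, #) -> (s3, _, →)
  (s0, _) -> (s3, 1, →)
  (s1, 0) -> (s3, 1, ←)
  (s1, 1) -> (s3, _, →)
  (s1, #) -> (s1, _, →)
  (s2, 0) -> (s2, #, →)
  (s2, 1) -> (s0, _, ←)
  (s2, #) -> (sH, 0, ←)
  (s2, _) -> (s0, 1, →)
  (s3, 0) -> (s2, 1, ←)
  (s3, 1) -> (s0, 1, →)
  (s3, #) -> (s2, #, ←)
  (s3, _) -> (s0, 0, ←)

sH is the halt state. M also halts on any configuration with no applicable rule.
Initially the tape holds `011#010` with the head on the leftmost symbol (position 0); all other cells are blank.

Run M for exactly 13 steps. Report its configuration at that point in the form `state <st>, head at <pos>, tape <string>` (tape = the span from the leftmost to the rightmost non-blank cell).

s0 | ____[0]11#010   read 0 → write 0, move ←, go to s3
s3 | ___[_]011#010   read _ → write 0, move ←, go to s0
s0 | __[_]0011#010   read _ → write 1, move →, go to s3
s3 | __1[0]011#010   read 0 → write 1, move ←, go to s2
s2 | __[1]1011#010   read 1 → write _, move ←, go to s0
s0 | _[_]_1011#010   read _ → write 1, move →, go to s3
s3 | _1[_]1011#010   read _ → write 0, move ←, go to s0
s0 | _[1]01011#010   read 1 → write #, move →, go to s0
s0 | _#[0]1011#010   read 0 → write 0, move ←, go to s3
s3 | _[#]01011#010   read # → write #, move ←, go to s2
s2 | [_]#01011#010   read _ → write 1, move →, go to s0
s0 | 1[#]01011#010   read # → write _, move →, go to s3
s3 | 1_[0]1011#010   read 0 → write 1, move ←, go to s2
s2 | 1[_]11011#010
After 13 steps: state s2, head at -3, tape 1_11011#010.

state s2, head at -3, tape 1_11011#010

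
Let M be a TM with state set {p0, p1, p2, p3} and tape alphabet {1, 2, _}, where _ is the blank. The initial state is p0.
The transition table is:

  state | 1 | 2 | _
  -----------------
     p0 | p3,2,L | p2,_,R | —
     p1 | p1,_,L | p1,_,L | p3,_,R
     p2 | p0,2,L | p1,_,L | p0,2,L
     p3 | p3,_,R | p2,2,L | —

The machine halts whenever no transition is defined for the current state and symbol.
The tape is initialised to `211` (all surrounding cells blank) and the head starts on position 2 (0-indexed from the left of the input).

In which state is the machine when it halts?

p0 | 21[1]   read 1 → write 2, move L, go to p3
p3 | 2[1]2   read 1 → write _, move R, go to p3
p3 | 2_[2]   read 2 → write 2, move L, go to p2
p2 | 2[_]2   read _ → write 2, move L, go to p0
p0 | [2]22   read 2 → write _, move R, go to p2
p2 | _[2]2   read 2 → write _, move L, go to p1
p1 | [_]_2   read _ → write _, move R, go to p3
p3 | _[_]2
No transition is defined for (p3, _); M halts in state p3.

p3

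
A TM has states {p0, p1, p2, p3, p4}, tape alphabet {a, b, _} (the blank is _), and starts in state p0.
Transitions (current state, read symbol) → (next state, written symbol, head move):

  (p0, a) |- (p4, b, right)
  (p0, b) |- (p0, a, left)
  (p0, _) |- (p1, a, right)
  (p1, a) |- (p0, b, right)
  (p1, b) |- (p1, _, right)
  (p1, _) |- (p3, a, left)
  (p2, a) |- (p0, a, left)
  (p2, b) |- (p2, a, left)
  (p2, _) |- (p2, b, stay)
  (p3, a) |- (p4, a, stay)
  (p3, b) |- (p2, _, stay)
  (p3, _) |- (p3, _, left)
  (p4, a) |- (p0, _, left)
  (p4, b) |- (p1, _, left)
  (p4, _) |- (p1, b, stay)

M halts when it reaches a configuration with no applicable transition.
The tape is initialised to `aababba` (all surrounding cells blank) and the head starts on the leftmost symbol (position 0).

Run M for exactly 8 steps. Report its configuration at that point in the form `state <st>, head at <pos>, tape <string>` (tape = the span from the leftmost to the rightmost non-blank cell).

p0 | _[a]ababba   read a → write b, move right, go to p4
p4 | _b[a]babba   read a → write _, move left, go to p0
p0 | _[b]_babba   read b → write a, move left, go to p0
p0 | [_]a_babba   read _ → write a, move right, go to p1
p1 | a[a]_babba   read a → write b, move right, go to p0
p0 | ab[_]babba   read _ → write a, move right, go to p1
p1 | aba[b]abba   read b → write _, move right, go to p1
p1 | aba_[a]bba   read a → write b, move right, go to p0
p0 | aba_b[b]ba
After 8 steps: state p0, head at 4, tape aba_bbba.

state p0, head at 4, tape aba_bbba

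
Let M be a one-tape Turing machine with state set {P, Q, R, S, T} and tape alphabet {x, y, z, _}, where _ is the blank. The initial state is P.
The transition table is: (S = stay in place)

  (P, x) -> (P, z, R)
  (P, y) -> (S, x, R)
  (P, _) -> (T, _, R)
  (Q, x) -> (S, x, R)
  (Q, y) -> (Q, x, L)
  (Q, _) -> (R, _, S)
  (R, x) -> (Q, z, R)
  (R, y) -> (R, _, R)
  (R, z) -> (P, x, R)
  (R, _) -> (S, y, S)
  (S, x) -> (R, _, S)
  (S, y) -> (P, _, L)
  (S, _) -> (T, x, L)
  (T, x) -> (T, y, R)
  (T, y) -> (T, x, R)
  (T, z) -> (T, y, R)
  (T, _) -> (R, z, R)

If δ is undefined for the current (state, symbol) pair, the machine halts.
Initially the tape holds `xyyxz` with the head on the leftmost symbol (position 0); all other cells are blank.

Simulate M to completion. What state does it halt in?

state=P head=0 tape=[x]yyxz__   (P,x)→(P,z,R)
state=P head=1 tape=z[y]yxz__   (P,y)→(S,x,R)
state=S head=2 tape=zx[y]xz__   (S,y)→(P,_,L)
state=P head=1 tape=z[x]_xz__   (P,x)→(P,z,R)
state=P head=2 tape=zz[_]xz__   (P,_)→(T,_,R)
state=T head=3 tape=zz_[x]z__   (T,x)→(T,y,R)
state=T head=4 tape=zz_y[z]__   (T,z)→(T,y,R)
state=T head=5 tape=zz_yy[_]_   (T,_)→(R,z,R)
state=R head=6 tape=zz_yyz[_]   (R,_)→(S,y,S)
state=S head=6 tape=zz_yyz[y]   (S,y)→(P,_,L)
state=P head=5 tape=zz_yy[z]_
No transition is defined for (P, z); M halts in state P.

P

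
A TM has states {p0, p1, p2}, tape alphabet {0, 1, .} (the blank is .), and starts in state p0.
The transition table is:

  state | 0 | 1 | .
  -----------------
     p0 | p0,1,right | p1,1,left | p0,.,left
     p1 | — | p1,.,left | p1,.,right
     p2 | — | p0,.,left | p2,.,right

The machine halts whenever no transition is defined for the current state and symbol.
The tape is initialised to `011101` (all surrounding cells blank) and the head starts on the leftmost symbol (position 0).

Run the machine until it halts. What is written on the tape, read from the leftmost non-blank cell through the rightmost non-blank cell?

state=p0 head=0 tape=.[0]11101   (p0,0)→(p0,1,right)
state=p0 head=1 tape=.1[1]1101   (p0,1)→(p1,1,left)
state=p1 head=0 tape=.[1]11101   (p1,1)→(p1,.,left)
state=p1 head=-1 tape=[.].11101   (p1,.)→(p1,.,right)
state=p1 head=0 tape=.[.]11101   (p1,.)→(p1,.,right)
state=p1 head=1 tape=..[1]1101   (p1,1)→(p1,.,left)
state=p1 head=0 tape=.[.].1101   (p1,.)→(p1,.,right)
state=p1 head=1 tape=..[.]1101   (p1,.)→(p1,.,right)
state=p1 head=2 tape=...[1]101   (p1,1)→(p1,.,left)
state=p1 head=1 tape=..[.].101   (p1,.)→(p1,.,right)
state=p1 head=2 tape=...[.]101   (p1,.)→(p1,.,right)
state=p1 head=3 tape=....[1]01   (p1,1)→(p1,.,left)
state=p1 head=2 tape=...[.].01   (p1,.)→(p1,.,right)
state=p1 head=3 tape=....[.]01   (p1,.)→(p1,.,right)
state=p1 head=4 tape=.....[0]1
The non-blank tape span at halt is 01.

01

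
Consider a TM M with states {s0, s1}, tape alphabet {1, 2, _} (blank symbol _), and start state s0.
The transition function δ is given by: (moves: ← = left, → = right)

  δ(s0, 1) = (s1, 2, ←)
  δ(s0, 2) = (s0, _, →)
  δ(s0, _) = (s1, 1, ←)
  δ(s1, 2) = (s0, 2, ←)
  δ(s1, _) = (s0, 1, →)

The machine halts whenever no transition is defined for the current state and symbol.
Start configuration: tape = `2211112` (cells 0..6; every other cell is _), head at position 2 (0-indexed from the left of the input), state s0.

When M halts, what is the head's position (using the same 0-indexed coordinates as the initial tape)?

6

s0 | 22[1]1112_   read 1 → write 2, move ←, go to s1
s1 | 2[2]21112_   read 2 → write 2, move ←, go to s0
s0 | [2]221112_   read 2 → write _, move →, go to s0
s0 | _[2]21112_   read 2 → write _, move →, go to s0
s0 | __[2]1112_   read 2 → write _, move →, go to s0
s0 | ___[1]112_   read 1 → write 2, move ←, go to s1
s1 | __[_]2112_   read _ → write 1, move →, go to s0
s0 | __1[2]112_   read 2 → write _, move →, go to s0
s0 | __1_[1]12_   read 1 → write 2, move ←, go to s1
s1 | __1[_]212_   read _ → write 1, move →, go to s0
s0 | __11[2]12_   read 2 → write _, move →, go to s0
s0 | __11_[1]2_   read 1 → write 2, move ←, go to s1
s1 | __11[_]22_   read _ → write 1, move →, go to s0
s0 | __111[2]2_   read 2 → write _, move →, go to s0
s0 | __111_[2]_   read 2 → write _, move →, go to s0
s0 | __111__[_]   read _ → write 1, move ←, go to s1
s1 | __111_[_]1   read _ → write 1, move →, go to s0
s0 | __111_1[1]   read 1 → write 2, move ←, go to s1
s1 | __111_[1]2
At halt the head is at cell 6.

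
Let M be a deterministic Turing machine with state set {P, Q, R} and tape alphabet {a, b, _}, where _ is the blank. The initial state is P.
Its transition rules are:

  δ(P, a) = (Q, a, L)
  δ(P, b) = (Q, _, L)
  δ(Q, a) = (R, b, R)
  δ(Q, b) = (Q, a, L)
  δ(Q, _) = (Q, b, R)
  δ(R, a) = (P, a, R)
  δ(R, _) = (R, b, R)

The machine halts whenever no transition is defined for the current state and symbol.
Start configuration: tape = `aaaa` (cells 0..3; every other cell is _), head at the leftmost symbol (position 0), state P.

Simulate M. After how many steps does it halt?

10

state=P head=0 tape=_[a]aaa_   (P,a)→(Q,a,L)
state=Q head=-1 tape=[_]aaaa_   (Q,_)→(Q,b,R)
state=Q head=0 tape=b[a]aaa_   (Q,a)→(R,b,R)
state=R head=1 tape=bb[a]aa_   (R,a)→(P,a,R)
state=P head=2 tape=bba[a]a_   (P,a)→(Q,a,L)
state=Q head=1 tape=bb[a]aa_   (Q,a)→(R,b,R)
state=R head=2 tape=bbb[a]a_   (R,a)→(P,a,R)
state=P head=3 tape=bbba[a]_   (P,a)→(Q,a,L)
state=Q head=2 tape=bbb[a]a_   (Q,a)→(R,b,R)
state=R head=3 tape=bbbb[a]_   (R,a)→(P,a,R)
state=P head=4 tape=bbbba[_]
M halts after 10 transitions.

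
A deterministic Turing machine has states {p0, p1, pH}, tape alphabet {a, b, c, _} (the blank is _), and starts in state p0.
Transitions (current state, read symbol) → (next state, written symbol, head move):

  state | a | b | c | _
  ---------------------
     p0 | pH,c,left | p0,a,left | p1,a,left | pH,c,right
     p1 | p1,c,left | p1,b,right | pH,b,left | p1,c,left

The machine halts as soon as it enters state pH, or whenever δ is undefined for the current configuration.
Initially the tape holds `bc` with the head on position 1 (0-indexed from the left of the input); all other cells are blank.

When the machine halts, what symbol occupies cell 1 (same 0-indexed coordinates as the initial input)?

state=p0 head=1 tape=b[c]   (p0,c)→(p1,a,left)
state=p1 head=0 tape=[b]a   (p1,b)→(p1,b,right)
state=p1 head=1 tape=b[a]   (p1,a)→(p1,c,left)
state=p1 head=0 tape=[b]c   (p1,b)→(p1,b,right)
state=p1 head=1 tape=b[c]   (p1,c)→(pH,b,left)
state=pH head=0 tape=[b]b
Cell 1 holds b when M halts.

b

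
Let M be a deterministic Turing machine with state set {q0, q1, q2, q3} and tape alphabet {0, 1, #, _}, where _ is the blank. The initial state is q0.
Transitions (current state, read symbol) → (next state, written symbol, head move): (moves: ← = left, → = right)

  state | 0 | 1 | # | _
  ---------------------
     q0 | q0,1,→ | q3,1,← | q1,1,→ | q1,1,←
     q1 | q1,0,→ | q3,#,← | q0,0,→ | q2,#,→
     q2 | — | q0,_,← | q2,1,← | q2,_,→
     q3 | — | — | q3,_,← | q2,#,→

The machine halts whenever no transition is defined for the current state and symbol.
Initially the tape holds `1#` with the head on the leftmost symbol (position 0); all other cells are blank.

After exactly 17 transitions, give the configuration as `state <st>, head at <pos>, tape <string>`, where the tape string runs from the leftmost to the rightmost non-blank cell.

state q0, head at -1, tape 101_1

state=q0 head=0 tape=___[1]#   (q0,1)→(q3,1,←)
state=q3 head=-1 tape=__[_]1#   (q3,_)→(q2,#,→)
state=q2 head=0 tape=__#[1]#   (q2,1)→(q0,_,←)
state=q0 head=-1 tape=__[#]_#   (q0,#)→(q1,1,→)
state=q1 head=0 tape=__1[_]#   (q1,_)→(q2,#,→)
state=q2 head=1 tape=__1#[#]   (q2,#)→(q2,1,←)
state=q2 head=0 tape=__1[#]1   (q2,#)→(q2,1,←)
state=q2 head=-1 tape=__[1]11   (q2,1)→(q0,_,←)
state=q0 head=-2 tape=_[_]_11   (q0,_)→(q1,1,←)
state=q1 head=-3 tape=[_]1_11   (q1,_)→(q2,#,→)
state=q2 head=-2 tape=#[1]_11   (q2,1)→(q0,_,←)
state=q0 head=-3 tape=[#]__11   (q0,#)→(q1,1,→)
state=q1 head=-2 tape=1[_]_11   (q1,_)→(q2,#,→)
state=q2 head=-1 tape=1#[_]11   (q2,_)→(q2,_,→)
state=q2 head=0 tape=1#_[1]1   (q2,1)→(q0,_,←)
state=q0 head=-1 tape=1#[_]_1   (q0,_)→(q1,1,←)
state=q1 head=-2 tape=1[#]1_1   (q1,#)→(q0,0,→)
state=q0 head=-1 tape=10[1]_1
After 17 steps: state q0, head at -1, tape 101_1.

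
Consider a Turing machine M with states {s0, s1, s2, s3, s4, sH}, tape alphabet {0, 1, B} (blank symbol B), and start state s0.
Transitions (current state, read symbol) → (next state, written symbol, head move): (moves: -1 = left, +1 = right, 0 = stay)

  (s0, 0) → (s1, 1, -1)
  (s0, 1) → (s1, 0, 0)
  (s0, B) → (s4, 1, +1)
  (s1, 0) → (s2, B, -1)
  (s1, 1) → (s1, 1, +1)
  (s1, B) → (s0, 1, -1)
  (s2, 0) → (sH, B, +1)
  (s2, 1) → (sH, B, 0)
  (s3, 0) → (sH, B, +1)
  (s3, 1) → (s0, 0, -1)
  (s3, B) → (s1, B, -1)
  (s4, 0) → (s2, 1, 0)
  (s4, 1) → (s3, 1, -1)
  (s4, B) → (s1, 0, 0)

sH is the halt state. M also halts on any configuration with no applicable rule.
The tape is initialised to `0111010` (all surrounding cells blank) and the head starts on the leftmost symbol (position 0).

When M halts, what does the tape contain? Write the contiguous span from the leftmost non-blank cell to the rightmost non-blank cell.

1B11111010

state=s0 head=0 tape=BBB[0]111010   (s0,0)→(s1,1,-1)
state=s1 head=-1 tape=BB[B]1111010   (s1,B)→(s0,1,-1)
state=s0 head=-2 tape=B[B]11111010   (s0,B)→(s4,1,+1)
state=s4 head=-1 tape=B1[1]1111010   (s4,1)→(s3,1,-1)
state=s3 head=-2 tape=B[1]11111010   (s3,1)→(s0,0,-1)
state=s0 head=-3 tape=[B]011111010   (s0,B)→(s4,1,+1)
state=s4 head=-2 tape=1[0]11111010   (s4,0)→(s2,1,0)
state=s2 head=-2 tape=1[1]11111010   (s2,1)→(sH,B,0)
state=sH head=-2 tape=1[B]11111010
The non-blank tape span at halt is 1B11111010.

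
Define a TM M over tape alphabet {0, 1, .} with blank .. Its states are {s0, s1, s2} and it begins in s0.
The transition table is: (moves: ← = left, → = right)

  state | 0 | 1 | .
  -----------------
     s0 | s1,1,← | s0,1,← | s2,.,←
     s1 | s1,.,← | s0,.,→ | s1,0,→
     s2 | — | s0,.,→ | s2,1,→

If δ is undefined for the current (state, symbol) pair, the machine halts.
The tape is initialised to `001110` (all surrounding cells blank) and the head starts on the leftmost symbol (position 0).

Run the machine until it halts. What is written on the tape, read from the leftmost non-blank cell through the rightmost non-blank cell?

00.1110

s0 | .[0]01110   read 0 → write 1, move ←, go to s1
s1 | [.]101110   read . → write 0, move →, go to s1
s1 | 0[1]01110   read 1 → write ., move →, go to s0
s0 | 0.[0]1110   read 0 → write 1, move ←, go to s1
s1 | 0[.]11110   read . → write 0, move →, go to s1
s1 | 00[1]1110   read 1 → write ., move →, go to s0
s0 | 00.[1]110   read 1 → write 1, move ←, go to s0
s0 | 00[.]1110   read . → write ., move ←, go to s2
s2 | 0[0].1110
The non-blank tape span at halt is 00.1110.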